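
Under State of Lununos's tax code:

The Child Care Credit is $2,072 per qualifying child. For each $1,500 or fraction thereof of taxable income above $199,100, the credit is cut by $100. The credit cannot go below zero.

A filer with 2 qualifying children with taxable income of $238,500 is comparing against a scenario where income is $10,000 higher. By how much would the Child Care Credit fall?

At $238,500 — base = 2 × $2,072 = $4,144. income exceeds $199,100 by $39,400, which is 27 full-or-partial $1,500 increments; reduction = 27 × $100 = $2,700, leaving $1,444.
At $248,500 — base = 2 × $2,072 = $4,144. income exceeds $199,100 by $49,400, which is 33 full-or-partial $1,500 increments; reduction = 33 × $100 = $3,300, leaving $844.
Lost: $1,444 − $844 = $600.

$600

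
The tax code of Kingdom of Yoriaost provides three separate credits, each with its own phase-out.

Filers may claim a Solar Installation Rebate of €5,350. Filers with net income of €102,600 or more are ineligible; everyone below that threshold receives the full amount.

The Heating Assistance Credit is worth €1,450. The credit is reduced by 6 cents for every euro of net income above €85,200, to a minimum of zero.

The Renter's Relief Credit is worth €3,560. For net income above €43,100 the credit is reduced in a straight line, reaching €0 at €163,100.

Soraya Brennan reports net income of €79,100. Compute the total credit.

€9,292

Solar Installation Rebate: €79,100 is below the €102,600 cutoff, so the full €5,350 applies.
Heating Assistance Credit: €79,100 is at or below the €85,200 threshold, so the full €1,450 applies.
Renter's Relief Credit: €79,100 is €36,000 into a €120,000 phase-out range, leaving 84,000/120,000 of the credit: €3,560 × 84,000/120,000 = €2,492.
Total: €5,350 + €1,450 + €2,492 = €9,292.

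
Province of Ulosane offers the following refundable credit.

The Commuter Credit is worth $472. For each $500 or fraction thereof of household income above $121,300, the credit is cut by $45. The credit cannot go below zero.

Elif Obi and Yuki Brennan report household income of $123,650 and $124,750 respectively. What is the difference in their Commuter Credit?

$90

Elif ($123,650): Commuter Credit: income exceeds $121,300 by $2,350, which is 5 full-or-partial $500 increments; reduction = 5 × $45 = $225, leaving $247.
Yuki ($124,750): Commuter Credit: income exceeds $121,300 by $3,450, which is 7 full-or-partial $500 increments; reduction = 7 × $45 = $315, leaving $157.
Difference: |$247 − $157| = $90.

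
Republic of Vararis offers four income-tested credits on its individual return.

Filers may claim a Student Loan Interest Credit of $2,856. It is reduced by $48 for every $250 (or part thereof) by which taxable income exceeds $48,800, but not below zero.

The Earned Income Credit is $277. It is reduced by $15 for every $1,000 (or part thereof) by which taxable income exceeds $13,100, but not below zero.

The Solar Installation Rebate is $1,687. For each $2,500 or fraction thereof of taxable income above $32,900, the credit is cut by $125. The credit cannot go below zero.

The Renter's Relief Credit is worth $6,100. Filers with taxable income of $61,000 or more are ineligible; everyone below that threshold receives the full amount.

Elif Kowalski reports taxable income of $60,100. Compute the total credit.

$7,060

Student Loan Interest Credit: income exceeds $48,800 by $11,300, which is 46 full-or-partial $250 increments; reduction = 46 × $48 = $2,208, leaving $648.
Earned Income Credit: income exceeds $13,100 by $47,000 → 47 increments × $15 = $705 ≥ base, so the credit is $0.
Solar Installation Rebate: income exceeds $32,900 by $27,200, which is 11 full-or-partial $2,500 increments; reduction = 11 × $125 = $1,375, leaving $312.
Renter's Relief Credit: $60,100 is below the $61,000 cutoff, so the full $6,100 applies.
Total: $648 + $0 + $312 + $6,100 = $7,060.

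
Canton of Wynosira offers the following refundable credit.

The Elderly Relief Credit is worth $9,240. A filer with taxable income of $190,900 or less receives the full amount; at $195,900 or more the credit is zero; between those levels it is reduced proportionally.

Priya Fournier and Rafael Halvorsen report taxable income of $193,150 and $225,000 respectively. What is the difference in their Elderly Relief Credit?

$5,082

Priya ($193,150): Elderly Relief Credit: $193,150 is $2,250 into a $5,000 phase-out range, leaving 2,750/5,000 of the credit: $9,240 × 2,750/5,000 = $5,082.
Rafael ($225,000): Elderly Relief Credit: $225,000 is at or above $195,900, so the credit is $0.
Difference: |$5,082 − $0| = $5,082.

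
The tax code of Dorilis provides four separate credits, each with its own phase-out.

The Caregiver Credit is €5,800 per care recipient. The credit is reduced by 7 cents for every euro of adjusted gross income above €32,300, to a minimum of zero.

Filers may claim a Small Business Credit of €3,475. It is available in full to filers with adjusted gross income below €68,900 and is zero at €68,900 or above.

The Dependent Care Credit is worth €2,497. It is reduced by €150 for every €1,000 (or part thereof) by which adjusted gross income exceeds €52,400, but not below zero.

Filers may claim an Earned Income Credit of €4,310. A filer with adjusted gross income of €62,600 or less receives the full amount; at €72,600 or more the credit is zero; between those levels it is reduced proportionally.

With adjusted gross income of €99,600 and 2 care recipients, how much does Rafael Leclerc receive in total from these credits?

Caregiver Credit: base = 2 × €5,800 = €11,600. 7% of the €67,300 excess over €32,300 is €4,711; credit = €11,600 − €4,711 = €6,889.
Small Business Credit: €99,600 meets or exceeds the €68,900 cutoff, so the credit is €0.
Dependent Care Credit: income exceeds €52,400 by €47,200 → 48 increments × €150 = €7,200 ≥ base, so the credit is €0.
Earned Income Credit: €99,600 is at or above €72,600, so the credit is €0.
Total: €6,889 + €0 + €0 + €0 = €6,889.

€6,889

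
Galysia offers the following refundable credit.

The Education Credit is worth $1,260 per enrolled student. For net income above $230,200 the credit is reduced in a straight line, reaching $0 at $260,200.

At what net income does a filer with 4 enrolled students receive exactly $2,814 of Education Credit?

$243,450

Full credit = 4 × $1,260 = $5,040.
$2,814 is 2,814/5,040 of the full $5,040, so 2,226/5,040 of the $30,000 range has been used: income = $230,200 + $30,000 × 2,226/5,040 = $243,450.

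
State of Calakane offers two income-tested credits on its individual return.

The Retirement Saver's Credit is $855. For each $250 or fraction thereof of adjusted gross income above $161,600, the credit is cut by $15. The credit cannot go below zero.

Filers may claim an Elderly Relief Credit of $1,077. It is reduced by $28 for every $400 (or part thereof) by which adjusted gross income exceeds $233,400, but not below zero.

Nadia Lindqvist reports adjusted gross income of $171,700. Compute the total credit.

Retirement Saver's Credit: income exceeds $161,600 by $10,100, which is 41 full-or-partial $250 increments; reduction = 41 × $15 = $615, leaving $240.
Elderly Relief Credit: $171,700 is at or below the $233,400 threshold, so the full $1,077 applies.
Total: $240 + $1,077 = $1,317.

$1,317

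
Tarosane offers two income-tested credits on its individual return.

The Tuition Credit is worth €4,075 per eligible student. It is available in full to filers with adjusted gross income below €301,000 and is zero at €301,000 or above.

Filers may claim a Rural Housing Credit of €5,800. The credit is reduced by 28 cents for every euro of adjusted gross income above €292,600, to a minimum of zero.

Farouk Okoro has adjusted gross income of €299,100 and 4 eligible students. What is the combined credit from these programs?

Tuition Credit: base = 4 × €4,075 = €16,300. €299,100 is below the €301,000 cutoff, so the full €16,300 applies.
Rural Housing Credit: 28% of the €6,500 excess over €292,600 is €1,820; credit = €5,800 − €1,820 = €3,980.
Total: €16,300 + €3,980 = €20,280.

€20,280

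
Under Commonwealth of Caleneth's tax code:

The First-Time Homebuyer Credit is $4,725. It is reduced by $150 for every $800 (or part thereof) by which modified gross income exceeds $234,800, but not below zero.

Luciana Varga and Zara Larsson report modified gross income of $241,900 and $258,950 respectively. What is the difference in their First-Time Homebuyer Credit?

Luciana ($241,900): First-Time Homebuyer Credit: income exceeds $234,800 by $7,100, which is 9 full-or-partial $800 increments; reduction = 9 × $150 = $1,350, leaving $3,375.
Zara ($258,950): First-Time Homebuyer Credit: income exceeds $234,800 by $24,150, which is 31 full-or-partial $800 increments; reduction = 31 × $150 = $4,650, leaving $75.
Difference: |$3,375 − $75| = $3,300.

$3,300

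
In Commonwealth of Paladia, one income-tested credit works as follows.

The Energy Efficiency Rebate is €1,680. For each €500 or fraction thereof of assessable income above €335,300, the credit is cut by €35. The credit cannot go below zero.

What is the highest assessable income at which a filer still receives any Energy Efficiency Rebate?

€358,800

After 47 increments the reduction is 47 × €35 = €1,645, leaving €35; one more increment wipes it out. Increment 47 ends at excess 47 × €500 = €23,500, so the highest qualifying income is €335,300 + €23,500 = €358,800.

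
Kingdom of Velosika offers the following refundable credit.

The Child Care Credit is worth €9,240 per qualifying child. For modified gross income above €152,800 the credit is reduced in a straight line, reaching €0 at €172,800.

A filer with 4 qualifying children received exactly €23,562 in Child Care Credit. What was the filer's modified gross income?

€160,050

Full credit = 4 × €9,240 = €36,960.
€23,562 is 23,562/36,960 of the full €36,960, so 13,398/36,960 of the €20,000 range has been used: income = €152,800 + €20,000 × 13,398/36,960 = €160,050.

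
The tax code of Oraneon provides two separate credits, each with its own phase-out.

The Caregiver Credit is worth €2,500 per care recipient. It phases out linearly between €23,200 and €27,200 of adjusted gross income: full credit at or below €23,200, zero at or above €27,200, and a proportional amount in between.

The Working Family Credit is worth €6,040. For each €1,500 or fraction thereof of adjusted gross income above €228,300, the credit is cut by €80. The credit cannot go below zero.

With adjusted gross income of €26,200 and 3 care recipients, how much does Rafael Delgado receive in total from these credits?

Caregiver Credit: base = 3 × €2,500 = €7,500. €26,200 is €3,000 into a €4,000 phase-out range, leaving 1,000/4,000 of the credit: €7,500 × 1,000/4,000 = €1,875.
Working Family Credit: €26,200 is at or below the €228,300 threshold, so the full €6,040 applies.
Total: €1,875 + €6,040 = €7,915.

€7,915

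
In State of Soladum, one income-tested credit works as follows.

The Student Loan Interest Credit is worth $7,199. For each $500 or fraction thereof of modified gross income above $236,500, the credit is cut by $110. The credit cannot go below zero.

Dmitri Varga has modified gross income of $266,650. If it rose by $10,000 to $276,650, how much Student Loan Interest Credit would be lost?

At $266,650 — income exceeds $236,500 by $30,150, which is 61 full-or-partial $500 increments; reduction = 61 × $110 = $6,710, leaving $489.
At $276,650 — income exceeds $236,500 by $40,150 → 81 increments × $110 = $8,910 ≥ base, so the credit is $0.
Lost: $489 − $0 = $489.

$489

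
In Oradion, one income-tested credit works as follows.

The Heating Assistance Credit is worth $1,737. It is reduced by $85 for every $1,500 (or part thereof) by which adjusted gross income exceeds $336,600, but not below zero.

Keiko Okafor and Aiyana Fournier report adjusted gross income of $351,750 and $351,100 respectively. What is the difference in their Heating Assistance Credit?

Keiko ($351,750): Heating Assistance Credit: income exceeds $336,600 by $15,150, which is 11 full-or-partial $1,500 increments; reduction = 11 × $85 = $935, leaving $802.
Aiyana ($351,100): Heating Assistance Credit: income exceeds $336,600 by $14,500, which is 10 full-or-partial $1,500 increments; reduction = 10 × $85 = $850, leaving $887.
Difference: |$802 − $887| = $85.

$85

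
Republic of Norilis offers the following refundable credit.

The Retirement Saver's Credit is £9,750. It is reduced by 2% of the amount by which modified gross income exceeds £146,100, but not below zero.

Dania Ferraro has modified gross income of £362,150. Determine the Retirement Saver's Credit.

£5,429

Retirement Saver's Credit: 2% of the £216,050 excess over £146,100 is £4,321; credit = £9,750 − £4,321 = £5,429.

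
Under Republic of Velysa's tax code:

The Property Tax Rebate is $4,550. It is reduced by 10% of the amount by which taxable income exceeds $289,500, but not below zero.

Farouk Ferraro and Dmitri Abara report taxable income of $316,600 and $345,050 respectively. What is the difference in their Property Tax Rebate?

Farouk ($316,600): Property Tax Rebate: 10% of the $27,100 excess over $289,500 is $2,710; credit = $4,550 − $2,710 = $1,840.
Dmitri ($345,050): Property Tax Rebate: 10% of the $55,550 excess over $289,500 is $5,555 ≥ base, so the credit is $0.
Difference: |$1,840 − $0| = $1,840.

$1,840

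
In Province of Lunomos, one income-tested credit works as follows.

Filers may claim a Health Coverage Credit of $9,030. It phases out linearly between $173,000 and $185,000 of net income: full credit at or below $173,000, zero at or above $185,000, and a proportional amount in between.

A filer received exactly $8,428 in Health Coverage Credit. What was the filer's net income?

$173,800

$8,428 is 8,428/9,030 of the full $9,030, so 602/9,030 of the $12,000 range has been used: income = $173,000 + $12,000 × 602/9,030 = $173,800.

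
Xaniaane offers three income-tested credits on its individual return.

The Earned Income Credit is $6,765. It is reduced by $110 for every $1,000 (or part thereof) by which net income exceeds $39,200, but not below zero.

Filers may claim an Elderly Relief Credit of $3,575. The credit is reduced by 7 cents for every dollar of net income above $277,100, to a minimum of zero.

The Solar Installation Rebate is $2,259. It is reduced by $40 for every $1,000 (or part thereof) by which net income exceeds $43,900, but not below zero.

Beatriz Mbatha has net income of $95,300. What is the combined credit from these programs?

Earned Income Credit: income exceeds $39,200 by $56,100, which is 57 full-or-partial $1,000 increments; reduction = 57 × $110 = $6,270, leaving $495.
Elderly Relief Credit: $95,300 is at or below the $277,100 threshold, so the full $3,575 applies.
Solar Installation Rebate: income exceeds $43,900 by $51,400, which is 52 full-or-partial $1,000 increments; reduction = 52 × $40 = $2,080, leaving $179.
Total: $495 + $3,575 + $179 = $4,249.

$4,249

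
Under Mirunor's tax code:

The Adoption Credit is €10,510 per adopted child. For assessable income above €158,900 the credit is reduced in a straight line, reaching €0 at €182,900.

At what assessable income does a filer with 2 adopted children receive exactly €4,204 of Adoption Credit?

€178,100

Full credit = 2 × €10,510 = €21,020.
€4,204 is 4,204/21,020 of the full €21,020, so 16,816/21,020 of the €24,000 range has been used: income = €158,900 + €24,000 × 16,816/21,020 = €178,100.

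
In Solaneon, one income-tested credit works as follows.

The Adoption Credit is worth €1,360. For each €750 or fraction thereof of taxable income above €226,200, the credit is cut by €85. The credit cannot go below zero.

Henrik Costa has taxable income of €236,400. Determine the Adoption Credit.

Adoption Credit: income exceeds €226,200 by €10,200, which is 14 full-or-partial €750 increments; reduction = 14 × €85 = €1,190, leaving €170.

€170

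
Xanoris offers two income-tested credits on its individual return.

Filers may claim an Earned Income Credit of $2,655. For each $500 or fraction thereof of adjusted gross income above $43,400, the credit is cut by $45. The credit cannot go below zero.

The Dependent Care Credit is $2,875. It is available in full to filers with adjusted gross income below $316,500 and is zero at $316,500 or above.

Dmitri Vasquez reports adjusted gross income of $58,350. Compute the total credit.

Earned Income Credit: income exceeds $43,400 by $14,950, which is 30 full-or-partial $500 increments; reduction = 30 × $45 = $1,350, leaving $1,305.
Dependent Care Credit: $58,350 is below the $316,500 cutoff, so the full $2,875 applies.
Total: $1,305 + $2,875 = $4,180.

$4,180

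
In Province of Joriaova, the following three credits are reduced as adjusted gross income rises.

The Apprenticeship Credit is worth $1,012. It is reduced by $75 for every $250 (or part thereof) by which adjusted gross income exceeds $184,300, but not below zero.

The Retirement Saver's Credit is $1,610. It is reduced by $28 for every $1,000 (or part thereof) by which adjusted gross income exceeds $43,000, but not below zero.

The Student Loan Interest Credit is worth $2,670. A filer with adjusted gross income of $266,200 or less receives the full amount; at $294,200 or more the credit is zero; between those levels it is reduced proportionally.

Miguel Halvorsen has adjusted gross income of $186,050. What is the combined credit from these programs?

$3,157

Apprenticeship Credit: income exceeds $184,300 by $1,750, which is 7 full-or-partial $250 increments; reduction = 7 × $75 = $525, leaving $487.
Retirement Saver's Credit: income exceeds $43,000 by $143,050 → 144 increments × $28 = $4,032 ≥ base, so the credit is $0.
Student Loan Interest Credit: $186,050 is at or below the $266,200 threshold, so the full $2,670 applies.
Total: $487 + $0 + $2,670 = $3,157.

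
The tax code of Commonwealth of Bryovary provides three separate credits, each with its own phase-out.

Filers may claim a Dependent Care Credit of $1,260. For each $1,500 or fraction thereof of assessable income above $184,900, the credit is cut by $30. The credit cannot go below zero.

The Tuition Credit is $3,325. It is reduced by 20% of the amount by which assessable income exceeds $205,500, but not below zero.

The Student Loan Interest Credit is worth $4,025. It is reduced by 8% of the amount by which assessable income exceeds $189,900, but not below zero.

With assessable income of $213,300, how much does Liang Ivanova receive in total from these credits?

Dependent Care Credit: income exceeds $184,900 by $28,400, which is 19 full-or-partial $1,500 increments; reduction = 19 × $30 = $570, leaving $690.
Tuition Credit: 20% of the $7,800 excess over $205,500 is $1,560; credit = $3,325 − $1,560 = $1,765.
Student Loan Interest Credit: 8% of the $23,400 excess over $189,900 is $1,872; credit = $4,025 − $1,872 = $2,153.
Total: $690 + $1,765 + $2,153 = $4,608.

$4,608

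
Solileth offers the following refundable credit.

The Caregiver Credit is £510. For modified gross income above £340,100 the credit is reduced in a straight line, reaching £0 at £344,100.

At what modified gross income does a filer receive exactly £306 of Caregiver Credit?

£341,700

£306 is 306/510 of the full £510, so 204/510 of the £4,000 range has been used: income = £340,100 + £4,000 × 204/510 = £341,700.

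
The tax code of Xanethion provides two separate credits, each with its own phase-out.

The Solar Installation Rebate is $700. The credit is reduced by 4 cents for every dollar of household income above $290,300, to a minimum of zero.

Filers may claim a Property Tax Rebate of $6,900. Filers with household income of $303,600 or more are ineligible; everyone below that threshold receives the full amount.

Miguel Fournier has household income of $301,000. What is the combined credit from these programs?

Solar Installation Rebate: 4% of the $10,700 excess over $290,300 is $428; credit = $700 − $428 = $272.
Property Tax Rebate: $301,000 is below the $303,600 cutoff, so the full $6,900 applies.
Total: $272 + $6,900 = $7,172.

$7,172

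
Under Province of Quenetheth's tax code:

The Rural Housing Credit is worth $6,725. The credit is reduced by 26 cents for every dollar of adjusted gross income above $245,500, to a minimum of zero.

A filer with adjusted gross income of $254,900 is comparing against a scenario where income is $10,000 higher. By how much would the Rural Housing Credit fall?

At $254,900 — 26% of the $9,400 excess over $245,500 is $2,444; credit = $6,725 − $2,444 = $4,281.
At $264,900 — 26% of the $19,400 excess over $245,500 is $5,044; credit = $6,725 − $5,044 = $1,681.
Lost: $4,281 − $1,681 = $2,600.

$2,600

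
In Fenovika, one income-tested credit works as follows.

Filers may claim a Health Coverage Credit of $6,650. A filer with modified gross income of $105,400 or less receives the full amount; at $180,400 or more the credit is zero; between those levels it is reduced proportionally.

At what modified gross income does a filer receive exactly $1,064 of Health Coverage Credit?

$1,064 is 1,064/6,650 of the full $6,650, so 5,586/6,650 of the $75,000 range has been used: income = $105,400 + $75,000 × 5,586/6,650 = $168,400.

$168,400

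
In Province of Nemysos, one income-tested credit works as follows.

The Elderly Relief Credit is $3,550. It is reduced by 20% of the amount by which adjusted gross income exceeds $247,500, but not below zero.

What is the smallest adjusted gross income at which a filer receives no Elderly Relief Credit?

$265,250

The credit falls by 20% of each dollar above $247,500, so it reaches zero when the excess is $3,550 / 20% = $17,750: income = $247,500 + $17,750 = $265,250.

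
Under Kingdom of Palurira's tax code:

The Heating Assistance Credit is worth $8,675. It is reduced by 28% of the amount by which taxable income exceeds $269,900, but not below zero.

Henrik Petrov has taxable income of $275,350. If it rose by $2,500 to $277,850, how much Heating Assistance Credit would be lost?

At $275,350 — 28% of the $5,450 excess over $269,900 is $1,526; credit = $8,675 − $1,526 = $7,149.
At $277,850 — 28% of the $7,950 excess over $269,900 is $2,226; credit = $8,675 − $2,226 = $6,449.
Lost: $7,149 − $6,449 = $700.

$700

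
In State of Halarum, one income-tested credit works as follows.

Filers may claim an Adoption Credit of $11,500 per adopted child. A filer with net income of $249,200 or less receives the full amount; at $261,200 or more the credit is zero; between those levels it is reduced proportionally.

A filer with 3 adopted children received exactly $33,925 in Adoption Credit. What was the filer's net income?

Full credit = 3 × $11,500 = $34,500.
$33,925 is 33,925/34,500 of the full $34,500, so 575/34,500 of the $12,000 range has been used: income = $249,200 + $12,000 × 575/34,500 = $249,400.

$249,400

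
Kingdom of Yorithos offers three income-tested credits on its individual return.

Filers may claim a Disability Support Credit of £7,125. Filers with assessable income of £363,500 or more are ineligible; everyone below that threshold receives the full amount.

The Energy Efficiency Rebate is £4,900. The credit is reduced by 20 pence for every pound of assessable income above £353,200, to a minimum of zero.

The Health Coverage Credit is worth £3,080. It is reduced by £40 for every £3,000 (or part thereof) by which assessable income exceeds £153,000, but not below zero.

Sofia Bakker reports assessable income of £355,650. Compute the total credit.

£11,895

Disability Support Credit: £355,650 is below the £363,500 cutoff, so the full £7,125 applies.
Energy Efficiency Rebate: 20% of the £2,450 excess over £353,200 is £490; credit = £4,900 − £490 = £4,410.
Health Coverage Credit: income exceeds £153,000 by £202,650, which is 68 full-or-partial £3,000 increments; reduction = 68 × £40 = £2,720, leaving £360.
Total: £7,125 + £4,410 + £360 = £11,895.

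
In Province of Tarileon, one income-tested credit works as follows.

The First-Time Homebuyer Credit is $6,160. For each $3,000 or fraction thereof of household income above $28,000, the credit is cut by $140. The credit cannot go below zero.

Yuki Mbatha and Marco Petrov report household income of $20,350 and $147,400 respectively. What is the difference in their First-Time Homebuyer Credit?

Yuki ($20,350): First-Time Homebuyer Credit: $20,350 is at or below the $28,000 threshold, so the full $6,160 applies.
Marco ($147,400): First-Time Homebuyer Credit: income exceeds $28,000 by $119,400, which is 40 full-or-partial $3,000 increments; reduction = 40 × $140 = $5,600, leaving $560.
Difference: |$6,160 − $560| = $5,600.

$5,600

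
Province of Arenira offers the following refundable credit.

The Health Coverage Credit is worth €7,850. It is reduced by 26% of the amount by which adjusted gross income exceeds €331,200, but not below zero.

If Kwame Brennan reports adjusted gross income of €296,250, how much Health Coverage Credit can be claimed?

Health Coverage Credit: €296,250 is at or below the €331,200 threshold, so the full €7,850 applies.

€7,850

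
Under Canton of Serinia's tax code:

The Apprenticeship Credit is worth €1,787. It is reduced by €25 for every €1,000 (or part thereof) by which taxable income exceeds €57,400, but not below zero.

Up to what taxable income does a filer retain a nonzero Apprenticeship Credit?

After 71 increments the reduction is 71 × €25 = €1,775, leaving €12; one more increment wipes it out. Increment 71 ends at excess 71 × €1,000 = €71,000, so the highest qualifying income is €57,400 + €71,000 = €128,400.

€128,400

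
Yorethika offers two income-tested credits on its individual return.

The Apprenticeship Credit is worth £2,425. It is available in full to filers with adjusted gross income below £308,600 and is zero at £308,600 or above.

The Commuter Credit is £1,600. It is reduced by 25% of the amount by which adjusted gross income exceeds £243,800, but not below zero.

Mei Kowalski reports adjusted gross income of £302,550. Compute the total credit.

Apprenticeship Credit: £302,550 is below the £308,600 cutoff, so the full £2,425 applies.
Commuter Credit: 25% of the £58,750 excess over £243,800 is £14,687.50 ≥ base, so the credit is £0.
Total: £2,425 + £0 = £2,425.

£2,425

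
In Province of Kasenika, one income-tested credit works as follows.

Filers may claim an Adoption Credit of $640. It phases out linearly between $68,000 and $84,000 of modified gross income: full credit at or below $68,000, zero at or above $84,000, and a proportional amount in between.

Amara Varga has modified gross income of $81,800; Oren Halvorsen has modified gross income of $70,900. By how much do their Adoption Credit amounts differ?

$436

Amara ($81,800): Adoption Credit: $81,800 is $13,800 into a $16,000 phase-out range, leaving 2,200/16,000 of the credit: $640 × 2,200/16,000 = $88.
Oren ($70,900): Adoption Credit: $70,900 is $2,900 into a $16,000 phase-out range, leaving 13,100/16,000 of the credit: $640 × 13,100/16,000 = $524.
Difference: |$88 − $524| = $436.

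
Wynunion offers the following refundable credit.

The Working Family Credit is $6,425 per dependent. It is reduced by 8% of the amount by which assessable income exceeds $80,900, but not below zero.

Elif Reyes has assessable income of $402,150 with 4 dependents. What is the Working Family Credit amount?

Working Family Credit: base = 4 × $6,425 = $25,700. 8% of the $321,250 excess over $80,900 is $25,700 ≥ base, so the credit is $0.

$0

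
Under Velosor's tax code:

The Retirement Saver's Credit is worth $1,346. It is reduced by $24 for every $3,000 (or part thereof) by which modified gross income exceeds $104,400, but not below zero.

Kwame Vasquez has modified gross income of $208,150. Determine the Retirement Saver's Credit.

$506

Retirement Saver's Credit: income exceeds $104,400 by $103,750, which is 35 full-or-partial $3,000 increments; reduction = 35 × $24 = $840, leaving $506.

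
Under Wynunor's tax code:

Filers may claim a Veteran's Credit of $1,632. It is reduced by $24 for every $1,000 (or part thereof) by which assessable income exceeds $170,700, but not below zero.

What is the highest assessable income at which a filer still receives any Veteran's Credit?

$237,700

After 67 increments the reduction is 67 × $24 = $1,608, leaving $24; one more increment wipes it out. Increment 67 ends at excess 67 × $1,000 = $67,000, so the highest qualifying income is $170,700 + $67,000 = $237,700.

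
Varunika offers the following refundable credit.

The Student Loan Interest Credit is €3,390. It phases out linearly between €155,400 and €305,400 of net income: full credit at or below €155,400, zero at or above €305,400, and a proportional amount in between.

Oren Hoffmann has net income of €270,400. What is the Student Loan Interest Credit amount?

Student Loan Interest Credit: €270,400 is €115,000 into a €150,000 phase-out range, leaving 35,000/150,000 of the credit: €3,390 × 35,000/150,000 = €791.

€791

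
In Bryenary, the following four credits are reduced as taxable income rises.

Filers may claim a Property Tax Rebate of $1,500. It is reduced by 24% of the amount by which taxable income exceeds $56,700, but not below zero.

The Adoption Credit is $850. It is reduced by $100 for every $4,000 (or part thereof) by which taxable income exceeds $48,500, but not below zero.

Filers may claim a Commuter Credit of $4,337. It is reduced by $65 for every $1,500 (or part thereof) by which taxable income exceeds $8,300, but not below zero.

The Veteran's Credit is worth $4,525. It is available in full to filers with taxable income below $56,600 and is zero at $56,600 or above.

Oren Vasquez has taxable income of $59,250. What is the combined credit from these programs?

Property Tax Rebate: 24% of the $2,550 excess over $56,700 is $612; credit = $1,500 − $612 = $888.
Adoption Credit: income exceeds $48,500 by $10,750, which is 3 full-or-partial $4,000 increments; reduction = 3 × $100 = $300, leaving $550.
Commuter Credit: income exceeds $8,300 by $50,950, which is 34 full-or-partial $1,500 increments; reduction = 34 × $65 = $2,210, leaving $2,127.
Veteran's Credit: $59,250 meets or exceeds the $56,600 cutoff, so the credit is $0.
Total: $888 + $550 + $2,127 + $0 = $3,565.

$3,565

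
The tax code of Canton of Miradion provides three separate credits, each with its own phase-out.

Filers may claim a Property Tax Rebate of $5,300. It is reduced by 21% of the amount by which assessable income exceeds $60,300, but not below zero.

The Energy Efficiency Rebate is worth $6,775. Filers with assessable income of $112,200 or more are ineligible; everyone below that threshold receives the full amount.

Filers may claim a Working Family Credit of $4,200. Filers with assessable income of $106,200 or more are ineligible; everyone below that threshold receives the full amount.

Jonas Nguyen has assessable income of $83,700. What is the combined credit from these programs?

$11,361

Property Tax Rebate: 21% of the $23,400 excess over $60,300 is $4,914; credit = $5,300 − $4,914 = $386.
Energy Efficiency Rebate: $83,700 is below the $112,200 cutoff, so the full $6,775 applies.
Working Family Credit: $83,700 is below the $106,200 cutoff, so the full $4,200 applies.
Total: $386 + $6,775 + $4,200 = $11,361.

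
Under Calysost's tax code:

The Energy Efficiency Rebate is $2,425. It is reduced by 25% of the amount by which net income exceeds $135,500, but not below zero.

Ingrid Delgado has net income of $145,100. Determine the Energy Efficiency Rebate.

$25

Energy Efficiency Rebate: 25% of the $9,600 excess over $135,500 is $2,400; credit = $2,425 − $2,400 = $25.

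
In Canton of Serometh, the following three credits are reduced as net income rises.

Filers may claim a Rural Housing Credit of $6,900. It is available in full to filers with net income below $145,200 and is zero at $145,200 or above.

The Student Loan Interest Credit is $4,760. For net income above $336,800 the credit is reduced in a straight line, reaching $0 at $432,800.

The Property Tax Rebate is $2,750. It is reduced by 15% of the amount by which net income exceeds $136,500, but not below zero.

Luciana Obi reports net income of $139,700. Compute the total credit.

Rural Housing Credit: $139,700 is below the $145,200 cutoff, so the full $6,900 applies.
Student Loan Interest Credit: $139,700 is at or below the $336,800 threshold, so the full $4,760 applies.
Property Tax Rebate: 15% of the $3,200 excess over $136,500 is $480; credit = $2,750 − $480 = $2,270.
Total: $6,900 + $4,760 + $2,270 = $13,930.

$13,930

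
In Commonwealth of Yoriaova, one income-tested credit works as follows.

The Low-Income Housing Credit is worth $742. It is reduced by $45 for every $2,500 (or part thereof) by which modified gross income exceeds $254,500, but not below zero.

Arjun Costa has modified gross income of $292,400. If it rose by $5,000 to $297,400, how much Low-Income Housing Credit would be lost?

$22

At $292,400 — income exceeds $254,500 by $37,900, which is 16 full-or-partial $2,500 increments; reduction = 16 × $45 = $720, leaving $22.
At $297,400 — income exceeds $254,500 by $42,900 → 18 increments × $45 = $810 ≥ base, so the credit is $0.
Lost: $22 − $0 = $22.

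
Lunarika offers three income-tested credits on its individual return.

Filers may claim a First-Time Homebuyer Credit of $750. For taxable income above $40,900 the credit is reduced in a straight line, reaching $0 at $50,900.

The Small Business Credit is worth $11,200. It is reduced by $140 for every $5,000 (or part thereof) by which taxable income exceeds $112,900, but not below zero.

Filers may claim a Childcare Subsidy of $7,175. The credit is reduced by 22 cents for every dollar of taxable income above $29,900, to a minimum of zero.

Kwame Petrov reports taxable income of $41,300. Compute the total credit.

$16,587

First-Time Homebuyer Credit: $41,300 is $400 into a $10,000 phase-out range, leaving 9,600/10,000 of the credit: $750 × 9,600/10,000 = $720.
Small Business Credit: $41,300 is at or below the $112,900 threshold, so the full $11,200 applies.
Childcare Subsidy: 22% of the $11,400 excess over $29,900 is $2,508; credit = $7,175 − $2,508 = $4,667.
Total: $720 + $11,200 + $4,667 = $16,587.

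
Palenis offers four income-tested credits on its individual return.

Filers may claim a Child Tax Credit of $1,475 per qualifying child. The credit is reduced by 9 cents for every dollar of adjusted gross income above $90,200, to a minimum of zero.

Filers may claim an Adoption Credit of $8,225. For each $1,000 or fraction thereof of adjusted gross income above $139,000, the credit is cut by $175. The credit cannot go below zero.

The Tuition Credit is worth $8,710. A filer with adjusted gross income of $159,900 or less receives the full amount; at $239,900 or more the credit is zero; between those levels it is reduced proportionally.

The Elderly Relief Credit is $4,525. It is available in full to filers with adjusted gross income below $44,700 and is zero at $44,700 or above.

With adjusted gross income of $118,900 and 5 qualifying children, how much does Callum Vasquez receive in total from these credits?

Child Tax Credit: base = 5 × $1,475 = $7,375. 9% of the $28,700 excess over $90,200 is $2,583; credit = $7,375 − $2,583 = $4,792.
Adoption Credit: $118,900 is at or below the $139,000 threshold, so the full $8,225 applies.
Tuition Credit: $118,900 is at or below the $159,900 threshold, so the full $8,710 applies.
Elderly Relief Credit: $118,900 meets or exceeds the $44,700 cutoff, so the credit is $0.
Total: $4,792 + $8,225 + $8,710 + $0 = $21,727.

$21,727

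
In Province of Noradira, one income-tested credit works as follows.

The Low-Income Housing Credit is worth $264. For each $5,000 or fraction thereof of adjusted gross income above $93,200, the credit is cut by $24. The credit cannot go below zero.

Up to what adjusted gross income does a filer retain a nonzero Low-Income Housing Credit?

After 10 increments the reduction is 10 × $24 = $240, leaving $24; one more increment wipes it out. Increment 10 ends at excess 10 × $5,000 = $50,000, so the highest qualifying income is $93,200 + $50,000 = $143,200.

$143,200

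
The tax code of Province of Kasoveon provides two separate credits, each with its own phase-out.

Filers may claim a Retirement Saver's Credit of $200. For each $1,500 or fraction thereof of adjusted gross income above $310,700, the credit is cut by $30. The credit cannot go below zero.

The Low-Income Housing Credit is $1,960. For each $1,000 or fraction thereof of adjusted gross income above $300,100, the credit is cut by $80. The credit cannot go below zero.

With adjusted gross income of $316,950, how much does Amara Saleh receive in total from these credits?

$650

Retirement Saver's Credit: income exceeds $310,700 by $6,250, which is 5 full-or-partial $1,500 increments; reduction = 5 × $30 = $150, leaving $50.
Low-Income Housing Credit: income exceeds $300,100 by $16,850, which is 17 full-or-partial $1,000 increments; reduction = 17 × $80 = $1,360, leaving $600.
Total: $50 + $600 = $650.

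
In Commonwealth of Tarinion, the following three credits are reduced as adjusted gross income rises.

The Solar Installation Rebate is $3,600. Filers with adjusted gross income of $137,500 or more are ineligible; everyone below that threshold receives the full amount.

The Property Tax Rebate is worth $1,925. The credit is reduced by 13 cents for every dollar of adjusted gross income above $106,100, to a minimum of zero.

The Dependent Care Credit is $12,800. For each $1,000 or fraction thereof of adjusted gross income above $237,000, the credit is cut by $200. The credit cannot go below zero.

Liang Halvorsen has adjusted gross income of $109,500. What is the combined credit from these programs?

Solar Installation Rebate: $109,500 is below the $137,500 cutoff, so the full $3,600 applies.
Property Tax Rebate: 13% of the $3,400 excess over $106,100 is $442; credit = $1,925 − $442 = $1,483.
Dependent Care Credit: $109,500 is at or below the $237,000 threshold, so the full $12,800 applies.
Total: $3,600 + $1,483 + $12,800 = $17,883.

$17,883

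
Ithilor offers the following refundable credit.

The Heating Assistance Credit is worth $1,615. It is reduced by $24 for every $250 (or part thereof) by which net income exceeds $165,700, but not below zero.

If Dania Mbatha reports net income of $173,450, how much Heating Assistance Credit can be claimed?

Heating Assistance Credit: income exceeds $165,700 by $7,750, which is 31 full-or-partial $250 increments; reduction = 31 × $24 = $744, leaving $871.

$871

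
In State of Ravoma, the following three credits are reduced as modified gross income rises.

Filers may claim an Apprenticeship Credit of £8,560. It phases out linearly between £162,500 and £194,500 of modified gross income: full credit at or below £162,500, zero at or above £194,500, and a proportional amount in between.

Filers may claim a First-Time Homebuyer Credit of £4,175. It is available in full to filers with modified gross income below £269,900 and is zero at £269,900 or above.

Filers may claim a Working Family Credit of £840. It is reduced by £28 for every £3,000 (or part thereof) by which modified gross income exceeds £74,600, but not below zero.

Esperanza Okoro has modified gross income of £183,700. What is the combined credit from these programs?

£7,064

Apprenticeship Credit: £183,700 is £21,200 into a £32,000 phase-out range, leaving 10,800/32,000 of the credit: £8,560 × 10,800/32,000 = £2,889.
First-Time Homebuyer Credit: £183,700 is below the £269,900 cutoff, so the full £4,175 applies.
Working Family Credit: income exceeds £74,600 by £109,100 → 37 increments × £28 = £1,036 ≥ base, so the credit is £0.
Total: £2,889 + £4,175 + £0 = £7,064.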